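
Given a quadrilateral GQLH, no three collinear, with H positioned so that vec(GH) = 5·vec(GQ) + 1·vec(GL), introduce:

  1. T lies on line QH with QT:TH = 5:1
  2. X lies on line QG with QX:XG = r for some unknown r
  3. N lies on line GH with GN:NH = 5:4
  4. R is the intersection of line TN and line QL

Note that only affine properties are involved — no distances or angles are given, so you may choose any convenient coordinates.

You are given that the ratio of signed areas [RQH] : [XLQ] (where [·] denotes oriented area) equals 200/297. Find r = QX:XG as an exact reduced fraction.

r = -3/5

Set G = (0, 0), Q = (1, 0), L = (0, 1), H = (5, 1); any affine frame gives the same invariant.
1. T lies on line QH with QT:TH = 5:1 ⇒ T = (13/3, 5/6)
2. With QX:XG = r, write λ = r/(r+1) so X = Q + λ·(G−Q); X is affine-linear in λ
3. N lies on line GH with GN:NH = 5:4 ⇒ N = (25/9, 5/9)
4. R is the intersection of line TN and line QL ⇒ R = (79/99, 20/99)
Every point depending on X is an affine combination of X and λ-independent points, so each such coordinate is linear in λ; the λ² term in each signed area is a multiple of (G−Q)×(G−Q) = 0, so 2·[RQH] and 2·[XLQ] are each linear in λ. Evaluating at λ=0 and λ=1:
  2·[RQH] = 100/99,   2·[XLQ] = −λ
So [RQH]:[XLQ] = (100/99) / (−λ). Setting this equal to 200/297:
  100/99 = 200/297·(−λ)  ⇒  λ = -3/2
Then r = λ/(1−λ) = (-3/2)/(5/2) = -3/5. Check: with r = -3/5, X = (5/2, 0) and [RQH]:[XLQ] = 200/297 as required.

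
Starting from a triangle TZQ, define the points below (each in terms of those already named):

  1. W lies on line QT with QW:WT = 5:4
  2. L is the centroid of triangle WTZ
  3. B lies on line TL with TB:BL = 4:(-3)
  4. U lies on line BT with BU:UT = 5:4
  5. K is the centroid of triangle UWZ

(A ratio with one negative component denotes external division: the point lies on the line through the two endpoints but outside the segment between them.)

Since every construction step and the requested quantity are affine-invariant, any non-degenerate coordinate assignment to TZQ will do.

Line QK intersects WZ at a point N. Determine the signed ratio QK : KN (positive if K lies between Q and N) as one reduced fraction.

QK:KN = 77/4

Choose coordinates T = (0, 0), Z = (1, 0), Q = (0, 1).
1. W lies on line QT with QW:WT = 5:4 ⇒ W = (0, 4/9)
2. L is the centroid of triangle WTZ ⇒ L = (1/3, 4/27)
3. B lies on line TL with TB:BL = 4:(-3) ⇒ B = (4/3, 16/27)
4. U lies on line BT with BU:UT = 5:4 ⇒ U = (16/27, 64/243)
5. K is the centroid of triangle UWZ ⇒ K = (43/81, 172/729)
line QK meets WZ at N = (43/77, 136/693)
K = Q + t·(N−Q) with t = 77/81, so QK:KN = 77/81:4/81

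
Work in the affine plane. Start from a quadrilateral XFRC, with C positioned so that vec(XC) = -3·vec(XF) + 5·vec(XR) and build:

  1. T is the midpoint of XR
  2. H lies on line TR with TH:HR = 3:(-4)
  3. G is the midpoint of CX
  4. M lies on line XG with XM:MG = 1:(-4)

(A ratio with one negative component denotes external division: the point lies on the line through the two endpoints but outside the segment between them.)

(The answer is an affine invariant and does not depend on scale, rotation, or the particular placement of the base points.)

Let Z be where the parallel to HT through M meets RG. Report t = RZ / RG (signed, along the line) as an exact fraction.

t = -1/3

Set X = (0, 0), F = (1, 0), R = (0, 1), C = (-3, 5); any affine frame gives the same invariant.
1. T is the midpoint of XR ⇒ T = (0, 1/2)
2. H lies on line TR with TH:HR = 3:(-4) ⇒ H = (0, -1)
3. G is the midpoint of CX ⇒ G = (-3/2, 5/2)
4. M lies on line XG with XM:MG = 1:(-4) ⇒ M = (1/2, -5/6)
through M parallel to HT: direction (0, 3/2); meets RG at Z = (1/2, 1/2)
Z = R + t·(G−R) with t = -1/3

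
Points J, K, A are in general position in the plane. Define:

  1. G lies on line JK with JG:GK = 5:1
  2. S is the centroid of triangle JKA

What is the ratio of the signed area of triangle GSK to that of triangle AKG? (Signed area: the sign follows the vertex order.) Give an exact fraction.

[GSK]:[AKG] = 1/3

Work in coordinates with J = (0, 0), K = (1, 0), A = (0, 1).
1. G lies on line JK with JG:GK = 5:1 ⇒ G = (5/6, 0)
2. S is the centroid of triangle JKA ⇒ S = (1/3, 1/3)
2·[GSK] = -1/18, 2·[AKG] = -1/6
[GSK]:[AKG] = -1/18:-1/6 = 1/3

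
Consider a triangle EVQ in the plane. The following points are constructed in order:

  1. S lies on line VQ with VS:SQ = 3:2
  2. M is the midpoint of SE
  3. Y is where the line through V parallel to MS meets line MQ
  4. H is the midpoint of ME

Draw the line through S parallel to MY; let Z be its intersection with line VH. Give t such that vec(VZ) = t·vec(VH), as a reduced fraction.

t = 1/2

Choose coordinates E = (0, 0), V = (1, 0), Q = (0, 1).
1. S lies on line VQ with VS:SQ = 3:2 ⇒ S = (2/5, 3/5)
2. M is the midpoint of SE ⇒ M = (1/5, 3/10)
3. Y is where the line through V parallel to MS meets line MQ ⇒ Y = (1/2, -3/4)
4. H is the midpoint of ME ⇒ H = (1/10, 3/20)
through S parallel to MY: direction (3/10, -21/20); meets VH at Z = (11/20, 3/40)
Z = V + t·(H−V) with t = 1/2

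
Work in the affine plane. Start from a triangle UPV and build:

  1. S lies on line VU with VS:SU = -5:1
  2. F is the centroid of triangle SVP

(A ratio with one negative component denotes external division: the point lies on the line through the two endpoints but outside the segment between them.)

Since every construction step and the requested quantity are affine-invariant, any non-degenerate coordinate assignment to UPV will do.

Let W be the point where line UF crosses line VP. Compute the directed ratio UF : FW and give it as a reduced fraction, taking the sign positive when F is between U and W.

UF:FW = 7/5

Work in coordinates with U = (0, 0), P = (1, 0), V = (0, 1).
1. S lies on line VU with VS:SU = -5:1 ⇒ S = (0, -1/4)
2. F is the centroid of triangle SVP ⇒ F = (1/3, 1/4)
line UF meets VP at W = (4/7, 3/7)
F = U + t·(W−U) with t = 7/12, so UF:FW = 7/12:5/12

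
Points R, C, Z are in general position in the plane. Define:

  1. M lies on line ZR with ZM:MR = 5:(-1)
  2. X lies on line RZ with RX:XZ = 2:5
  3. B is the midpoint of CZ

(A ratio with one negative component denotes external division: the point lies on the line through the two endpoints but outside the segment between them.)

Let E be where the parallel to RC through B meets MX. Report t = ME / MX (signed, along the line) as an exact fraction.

t = 7/5

Assign R = (0, 0), C = (1, 0), Z = (0, 1) — the answer is frame-independent, so this choice is without loss of generality.
1. M lies on line ZR with ZM:MR = 5:(-1) ⇒ M = (0, -1/4)
2. X lies on line RZ with RX:XZ = 2:5 ⇒ X = (0, 2/7)
3. B is the midpoint of CZ ⇒ B = (1/2, 1/2)
through B parallel to RC: direction (1, 0); meets MX at E = (0, 1/2)
E = M + t·(X−M) with t = 7/5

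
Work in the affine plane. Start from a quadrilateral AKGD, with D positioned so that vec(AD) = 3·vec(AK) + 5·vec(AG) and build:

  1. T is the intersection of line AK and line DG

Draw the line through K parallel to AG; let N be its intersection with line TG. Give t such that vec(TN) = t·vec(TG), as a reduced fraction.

Set A = (0, 0), K = (1, 0), G = (0, 1), D = (3, 5); any affine frame gives the same invariant.
1. T is the intersection of line AK and line DG ⇒ T = (-3/4, 0)
through K parallel to AG: direction (0, 1); meets TG at N = (1, 7/3)
N = T + t·(G−T) with t = 7/3

t = 7/3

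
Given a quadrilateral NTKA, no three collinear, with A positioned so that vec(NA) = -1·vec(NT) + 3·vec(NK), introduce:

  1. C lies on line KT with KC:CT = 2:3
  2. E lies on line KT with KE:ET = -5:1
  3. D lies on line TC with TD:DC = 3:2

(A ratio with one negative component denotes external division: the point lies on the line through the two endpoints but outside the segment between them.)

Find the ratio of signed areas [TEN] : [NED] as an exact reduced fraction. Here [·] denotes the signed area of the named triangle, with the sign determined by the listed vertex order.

Assign N = (0, 0), T = (1, 0), K = (0, 1), A = (-1, 3) — the answer is frame-independent, so this choice is without loss of generality.
1. C lies on line KT with KC:CT = 2:3 ⇒ C = (2/5, 3/5)
2. E lies on line KT with KE:ET = -5:1 ⇒ E = (5/4, -1/4)
3. D lies on line TC with TD:DC = 3:2 ⇒ D = (16/25, 9/25)
2·[TEN] = -1/4, 2·[NED] = 61/100
[TEN]:[NED] = -1/4:61/100 = -25/61

[TEN]:[NED] = -25/61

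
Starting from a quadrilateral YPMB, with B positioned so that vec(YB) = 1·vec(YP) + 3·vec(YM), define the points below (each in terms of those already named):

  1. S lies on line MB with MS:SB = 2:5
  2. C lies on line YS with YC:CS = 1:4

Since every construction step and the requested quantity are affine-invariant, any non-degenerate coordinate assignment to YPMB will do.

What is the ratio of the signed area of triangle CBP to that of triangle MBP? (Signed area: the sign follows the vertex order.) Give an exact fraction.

Work in coordinates with Y = (0, 0), P = (1, 0), M = (0, 1), B = (1, 3).
1. S lies on line MB with MS:SB = 2:5 ⇒ S = (2/7, 11/7)
2. C lies on line YS with YC:CS = 1:4 ⇒ C = (2/35, 11/35)
2·[CBP] = -99/35, 2·[MBP] = -3
[CBP]:[MBP] = -99/35:-3 = 33/35

[CBP]:[MBP] = 33/35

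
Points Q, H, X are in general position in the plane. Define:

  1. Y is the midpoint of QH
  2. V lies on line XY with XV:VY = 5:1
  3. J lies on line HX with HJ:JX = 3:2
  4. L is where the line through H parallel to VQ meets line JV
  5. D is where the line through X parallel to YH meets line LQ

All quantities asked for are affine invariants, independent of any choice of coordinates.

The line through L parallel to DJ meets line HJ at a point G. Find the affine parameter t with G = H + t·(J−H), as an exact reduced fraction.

t = -25/38

Work in coordinates with Q = (0, 0), H = (1, 0), X = (0, 1).
1. Y is the midpoint of QH ⇒ Y = (1/2, 0)
2. V lies on line XY with XV:VY = 5:1 ⇒ V = (5/12, 1/6)
3. J lies on line HX with HJ:JX = 3:2 ⇒ J = (2/5, 3/5)
4. L is where the line through H parallel to VQ meets line JV ⇒ L = (19/44, -5/22)
5. D is where the line through X parallel to YH meets line LQ ⇒ D = (-19/10, 1)
through L parallel to DJ: direction (23/10, -2/5); meets HJ at G = (53/38, -15/38)
G = H + t·(J−H) with t = -25/38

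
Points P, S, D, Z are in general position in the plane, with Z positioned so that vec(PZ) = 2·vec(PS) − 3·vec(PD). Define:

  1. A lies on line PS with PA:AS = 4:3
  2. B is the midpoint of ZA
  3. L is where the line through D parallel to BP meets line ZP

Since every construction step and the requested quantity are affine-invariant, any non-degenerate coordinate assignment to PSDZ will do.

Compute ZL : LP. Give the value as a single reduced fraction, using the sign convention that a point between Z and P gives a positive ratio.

Set P = (0, 0), S = (1, 0), D = (0, 1), Z = (2, -3); any affine frame gives the same invariant.
1. A lies on line PS with PA:AS = 4:3 ⇒ A = (4/7, 0)
2. B is the midpoint of ZA ⇒ B = (9/7, -3/2)
3. L is where the line through D parallel to BP meets line ZP ⇒ L = (-3, 9/2)
L = Z + t·(P−Z) with t = 5/2, so ZL:LP = t:(1−t) = 5/2:-3/2

ZL:LP = -5/3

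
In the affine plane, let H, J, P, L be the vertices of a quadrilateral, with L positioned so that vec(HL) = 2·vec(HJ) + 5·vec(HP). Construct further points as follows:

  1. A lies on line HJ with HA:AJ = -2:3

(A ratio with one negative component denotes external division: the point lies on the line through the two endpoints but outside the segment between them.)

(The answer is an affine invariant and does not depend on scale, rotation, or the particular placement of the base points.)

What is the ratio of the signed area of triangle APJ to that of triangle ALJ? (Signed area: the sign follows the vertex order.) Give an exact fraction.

Work in coordinates with H = (0, 0), J = (1, 0), P = (0, 1), L = (2, 5).
1. A lies on line HJ with HA:AJ = -2:3 ⇒ A = (-2, 0)
2·[APJ] = -3, 2·[ALJ] = -15
[APJ]:[ALJ] = -3:-15 = 1/5

[APJ]:[ALJ] = 1/5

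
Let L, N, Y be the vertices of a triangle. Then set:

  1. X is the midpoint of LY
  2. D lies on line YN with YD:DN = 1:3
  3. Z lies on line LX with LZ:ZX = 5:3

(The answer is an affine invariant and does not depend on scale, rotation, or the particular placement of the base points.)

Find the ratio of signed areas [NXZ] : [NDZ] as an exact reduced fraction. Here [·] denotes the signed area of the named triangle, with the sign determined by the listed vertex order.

Set L = (0, 0), N = (1, 0), Y = (0, 1); any affine frame gives the same invariant.
1. X is the midpoint of LY ⇒ X = (0, 1/2)
2. D lies on line YN with YD:DN = 1:3 ⇒ D = (1/4, 3/4)
3. Z lies on line LX with LZ:ZX = 5:3 ⇒ Z = (0, 5/16)
2·[NXZ] = 3/16, 2·[NDZ] = 33/64
[NXZ]:[NDZ] = 3/16:33/64 = 4/11

[NXZ]:[NDZ] = 4/11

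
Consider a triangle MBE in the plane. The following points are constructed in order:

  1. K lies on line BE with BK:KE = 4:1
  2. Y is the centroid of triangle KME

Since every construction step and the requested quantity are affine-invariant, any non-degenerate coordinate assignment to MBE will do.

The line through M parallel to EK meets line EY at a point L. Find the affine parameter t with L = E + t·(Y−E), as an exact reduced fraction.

t = 3

Work in coordinates with M = (0, 0), B = (1, 0), E = (0, 1).
1. K lies on line BE with BK:KE = 4:1 ⇒ K = (1/5, 4/5)
2. Y is the centroid of triangle KME ⇒ Y = (1/15, 3/5)
through M parallel to EK: direction (1/5, -1/5); meets EY at L = (1/5, -1/5)
L = E + t·(Y−E) with t = 3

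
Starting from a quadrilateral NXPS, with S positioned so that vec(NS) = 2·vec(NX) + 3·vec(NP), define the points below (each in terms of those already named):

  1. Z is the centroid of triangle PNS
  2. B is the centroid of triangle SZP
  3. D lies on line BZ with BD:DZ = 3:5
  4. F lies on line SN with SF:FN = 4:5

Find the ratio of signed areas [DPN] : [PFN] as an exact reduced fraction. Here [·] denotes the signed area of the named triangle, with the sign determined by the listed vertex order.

[DPN]:[PFN] = -29/40

Set N = (0, 0), X = (1, 0), P = (0, 1), S = (2, 3); any affine frame gives the same invariant.
1. Z is the centroid of triangle PNS ⇒ Z = (2/3, 4/3)
2. B is the centroid of triangle SZP ⇒ B = (8/9, 16/9)
3. D lies on line BZ with BD:DZ = 3:5 ⇒ D = (29/36, 29/18)
4. F lies on line SN with SF:FN = 4:5 ⇒ F = (10/9, 5/3)
2·[DPN] = 29/36, 2·[PFN] = -10/9
[DPN]:[PFN] = 29/36:-10/9 = -29/40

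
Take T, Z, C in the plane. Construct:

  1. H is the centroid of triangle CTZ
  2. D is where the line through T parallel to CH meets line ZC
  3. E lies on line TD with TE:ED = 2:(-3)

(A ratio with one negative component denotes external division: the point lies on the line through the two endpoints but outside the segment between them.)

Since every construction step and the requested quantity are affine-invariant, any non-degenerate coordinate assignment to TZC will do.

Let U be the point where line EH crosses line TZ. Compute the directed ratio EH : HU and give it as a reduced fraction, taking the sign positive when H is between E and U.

EH:HU = -13

Set T = (0, 0), Z = (1, 0), C = (0, 1); any affine frame gives the same invariant.
1. H is the centroid of triangle CTZ ⇒ H = (1/3, 1/3)
2. D is where the line through T parallel to CH meets line ZC ⇒ D = (-1, 2)
3. E lies on line TD with TE:ED = 2:(-3) ⇒ E = (2, -4)
line EH meets TZ at U = (6/13, 0)
H = E + t·(U−E) with t = 13/12, so EH:HU = 13/12:-1/12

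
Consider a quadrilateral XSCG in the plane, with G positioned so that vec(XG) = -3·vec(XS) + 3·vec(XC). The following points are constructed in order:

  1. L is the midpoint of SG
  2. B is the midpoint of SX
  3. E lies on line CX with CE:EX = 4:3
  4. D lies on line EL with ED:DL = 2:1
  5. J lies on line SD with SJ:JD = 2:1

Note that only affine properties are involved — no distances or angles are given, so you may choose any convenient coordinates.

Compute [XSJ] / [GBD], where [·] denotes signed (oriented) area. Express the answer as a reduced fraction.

[XSJ]:[GBD] = 32/21

Choose coordinates X = (0, 0), S = (1, 0), C = (0, 1), G = (-3, 3).
1. L is the midpoint of SG ⇒ L = (-1, 3/2)
2. B is the midpoint of SX ⇒ B = (1/2, 0)
3. E lies on line CX with CE:EX = 4:3 ⇒ E = (0, 3/7)
4. D lies on line EL with ED:DL = 2:1 ⇒ D = (-2/3, 8/7)
5. J lies on line SD with SJ:JD = 2:1 ⇒ J = (-1/9, 16/21)
2·[XSJ] = 16/21, 2·[GBD] = 1/2
[XSJ]:[GBD] = 16/21:1/2 = 32/21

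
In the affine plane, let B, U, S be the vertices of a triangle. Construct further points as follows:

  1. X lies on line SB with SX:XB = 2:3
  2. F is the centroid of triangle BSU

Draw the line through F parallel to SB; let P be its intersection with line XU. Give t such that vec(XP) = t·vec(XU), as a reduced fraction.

Set B = (0, 0), U = (1, 0), S = (0, 1); any affine frame gives the same invariant.
1. X lies on line SB with SX:XB = 2:3 ⇒ X = (0, 3/5)
2. F is the centroid of triangle BSU ⇒ F = (1/3, 1/3)
through F parallel to SB: direction (0, -1); meets XU at P = (1/3, 2/5)
P = X + t·(U−X) with t = 1/3

t = 1/3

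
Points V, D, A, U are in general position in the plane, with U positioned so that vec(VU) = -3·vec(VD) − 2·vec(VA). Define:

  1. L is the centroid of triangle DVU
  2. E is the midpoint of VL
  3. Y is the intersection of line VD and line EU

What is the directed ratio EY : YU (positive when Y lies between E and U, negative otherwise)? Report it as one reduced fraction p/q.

EY:YU = -1/6

Set V = (0, 0), D = (1, 0), A = (0, 1), U = (-3, -2); any affine frame gives the same invariant.
1. L is the centroid of triangle DVU ⇒ L = (-2/3, -2/3)
2. E is the midpoint of VL ⇒ E = (-1/3, -1/3)
3. Y is the intersection of line VD and line EU ⇒ Y = (1/5, 0)
Y = E + t·(U−E) with t = -1/5, so EY:YU = t:(1−t) = -1/5:6/5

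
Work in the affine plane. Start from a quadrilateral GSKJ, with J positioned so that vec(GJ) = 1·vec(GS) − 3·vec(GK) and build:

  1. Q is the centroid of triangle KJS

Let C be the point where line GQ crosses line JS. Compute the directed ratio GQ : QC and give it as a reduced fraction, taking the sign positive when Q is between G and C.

GQ:QC = 2

Choose coordinates G = (0, 0), S = (1, 0), K = (0, 1), J = (1, -3).
1. Q is the centroid of triangle KJS ⇒ Q = (2/3, -2/3)
line GQ meets JS at C = (1, -1)
Q = G + t·(C−G) with t = 2/3, so GQ:QC = 2/3:1/3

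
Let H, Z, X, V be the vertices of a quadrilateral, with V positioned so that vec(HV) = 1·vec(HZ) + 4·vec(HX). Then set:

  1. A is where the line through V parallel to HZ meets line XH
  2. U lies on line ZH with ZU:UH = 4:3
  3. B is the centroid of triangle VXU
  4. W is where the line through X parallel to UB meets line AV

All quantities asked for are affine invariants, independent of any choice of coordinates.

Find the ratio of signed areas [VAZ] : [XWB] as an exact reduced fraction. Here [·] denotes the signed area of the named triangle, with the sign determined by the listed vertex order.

Assign H = (0, 0), Z = (1, 0), X = (0, 1), V = (1, 4) — the answer is frame-independent, so this choice is without loss of generality.
1. A is where the line through V parallel to HZ meets line XH ⇒ A = (0, 4)
2. U lies on line ZH with ZU:UH = 4:3 ⇒ U = (3/7, 0)
3. B is the centroid of triangle VXU ⇒ B = (10/21, 5/3)
4. W is where the line through X parallel to UB meets line AV ⇒ W = (3/35, 4)
2·[VAZ] = 4, 2·[XWB] = -48/35
[VAZ]:[XWB] = 4:-48/35 = -35/12

[VAZ]:[XWB] = -35/12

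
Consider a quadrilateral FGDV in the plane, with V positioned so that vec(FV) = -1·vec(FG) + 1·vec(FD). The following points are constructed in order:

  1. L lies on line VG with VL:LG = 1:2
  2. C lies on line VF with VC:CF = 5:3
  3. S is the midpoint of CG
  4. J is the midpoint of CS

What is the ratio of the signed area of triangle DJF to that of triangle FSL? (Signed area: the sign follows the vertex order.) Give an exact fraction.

[DJF]:[FSL] = 3/26

Assign F = (0, 0), G = (1, 0), D = (0, 1), V = (-1, 1) — the answer is frame-independent, so this choice is without loss of generality.
1. L lies on line VG with VL:LG = 1:2 ⇒ L = (-1/3, 2/3)
2. C lies on line VF with VC:CF = 5:3 ⇒ C = (-3/8, 3/8)
3. S is the midpoint of CG ⇒ S = (5/16, 3/16)
4. J is the midpoint of CS ⇒ J = (-1/32, 9/32)
2·[DJF] = 1/32, 2·[FSL] = 13/48
[DJF]:[FSL] = 1/32:13/48 = 3/26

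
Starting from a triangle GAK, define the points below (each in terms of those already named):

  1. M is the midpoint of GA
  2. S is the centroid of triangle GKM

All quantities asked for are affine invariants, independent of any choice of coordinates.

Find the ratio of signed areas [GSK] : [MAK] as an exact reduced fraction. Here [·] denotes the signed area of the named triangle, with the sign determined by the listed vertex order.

Choose coordinates G = (0, 0), A = (1, 0), K = (0, 1).
1. M is the midpoint of GA ⇒ M = (1/2, 0)
2. S is the centroid of triangle GKM ⇒ S = (1/6, 1/3)
2·[GSK] = 1/6, 2·[MAK] = 1/2
[GSK]:[MAK] = 1/6:1/2 = 1/3

[GSK]:[MAK] = 1/3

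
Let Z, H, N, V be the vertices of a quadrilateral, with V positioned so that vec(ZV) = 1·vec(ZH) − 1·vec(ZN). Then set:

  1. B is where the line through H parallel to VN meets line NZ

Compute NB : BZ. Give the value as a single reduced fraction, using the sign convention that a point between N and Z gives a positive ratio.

NB:BZ = -1/2

Assign Z = (0, 0), H = (1, 0), N = (0, 1), V = (1, -1) — the answer is frame-independent, so this choice is without loss of generality.
1. B is where the line through H parallel to VN meets line NZ ⇒ B = (0, 2)
B = N + t·(Z−N) with t = -1, so NB:BZ = t:(1−t) = -1:2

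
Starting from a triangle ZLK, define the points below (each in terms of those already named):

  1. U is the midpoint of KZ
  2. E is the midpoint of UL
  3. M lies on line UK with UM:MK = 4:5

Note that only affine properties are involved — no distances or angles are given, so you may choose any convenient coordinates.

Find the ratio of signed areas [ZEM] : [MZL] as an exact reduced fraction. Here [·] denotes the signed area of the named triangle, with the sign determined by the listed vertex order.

[ZEM]:[MZL] = 1/2

Choose coordinates Z = (0, 0), L = (1, 0), K = (0, 1).
1. U is the midpoint of KZ ⇒ U = (0, 1/2)
2. E is the midpoint of UL ⇒ E = (1/2, 1/4)
3. M lies on line UK with UM:MK = 4:5 ⇒ M = (0, 13/18)
2·[ZEM] = 13/36, 2·[MZL] = 13/18
[ZEM]:[MZL] = 13/36:13/18 = 1/2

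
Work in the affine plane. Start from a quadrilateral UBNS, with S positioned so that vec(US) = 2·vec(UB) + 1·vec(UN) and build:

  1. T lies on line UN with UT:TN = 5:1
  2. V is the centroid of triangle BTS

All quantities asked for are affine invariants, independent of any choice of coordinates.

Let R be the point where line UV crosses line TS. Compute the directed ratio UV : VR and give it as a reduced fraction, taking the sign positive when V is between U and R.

Set U = (0, 0), B = (1, 0), N = (0, 1), S = (2, 1); any affine frame gives the same invariant.
1. T lies on line UN with UT:TN = 5:1 ⇒ T = (0, 5/6)
2. V is the centroid of triangle BTS ⇒ V = (1, 11/18)
line UV meets TS at R = (30/19, 55/57)
V = U + t·(R−U) with t = 19/30, so UV:VR = 19/30:11/30

UV:VR = 19/11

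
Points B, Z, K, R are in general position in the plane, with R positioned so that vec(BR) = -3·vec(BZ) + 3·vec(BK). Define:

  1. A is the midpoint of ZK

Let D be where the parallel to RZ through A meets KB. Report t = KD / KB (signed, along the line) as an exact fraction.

Work in coordinates with B = (0, 0), Z = (1, 0), K = (0, 1), R = (-3, 3).
1. A is the midpoint of ZK ⇒ A = (1/2, 1/2)
through A parallel to RZ: direction (4, -3); meets KB at D = (0, 7/8)
D = K + t·(B−K) with t = 1/8

t = 1/8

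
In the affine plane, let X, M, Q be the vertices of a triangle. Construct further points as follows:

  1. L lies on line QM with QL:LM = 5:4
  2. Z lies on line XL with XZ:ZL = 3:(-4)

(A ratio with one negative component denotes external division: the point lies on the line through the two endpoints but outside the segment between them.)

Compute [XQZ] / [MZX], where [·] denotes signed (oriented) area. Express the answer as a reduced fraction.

[XQZ]:[MZX] = -5/4

Choose coordinates X = (0, 0), M = (1, 0), Q = (0, 1).
1. L lies on line QM with QL:LM = 5:4 ⇒ L = (5/9, 4/9)
2. Z lies on line XL with XZ:ZL = 3:(-4) ⇒ Z = (-5/3, -4/3)
2·[XQZ] = 5/3, 2·[MZX] = -4/3
[XQZ]:[MZX] = 5/3:-4/3 = -5/4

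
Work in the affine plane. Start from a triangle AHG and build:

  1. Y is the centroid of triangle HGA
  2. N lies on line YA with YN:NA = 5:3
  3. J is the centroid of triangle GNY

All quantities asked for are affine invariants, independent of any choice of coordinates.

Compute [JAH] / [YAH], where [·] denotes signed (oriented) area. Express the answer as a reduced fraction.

[JAH]:[YAH] = 35/24

Assign A = (0, 0), H = (1, 0), G = (0, 1) — the answer is frame-independent, so this choice is without loss of generality.
1. Y is the centroid of triangle HGA ⇒ Y = (1/3, 1/3)
2. N lies on line YA with YN:NA = 5:3 ⇒ N = (1/8, 1/8)
3. J is the centroid of triangle GNY ⇒ J = (11/72, 35/72)
2·[JAH] = 35/72, 2·[YAH] = 1/3
[JAH]:[YAH] = 35/72:1/3 = 35/24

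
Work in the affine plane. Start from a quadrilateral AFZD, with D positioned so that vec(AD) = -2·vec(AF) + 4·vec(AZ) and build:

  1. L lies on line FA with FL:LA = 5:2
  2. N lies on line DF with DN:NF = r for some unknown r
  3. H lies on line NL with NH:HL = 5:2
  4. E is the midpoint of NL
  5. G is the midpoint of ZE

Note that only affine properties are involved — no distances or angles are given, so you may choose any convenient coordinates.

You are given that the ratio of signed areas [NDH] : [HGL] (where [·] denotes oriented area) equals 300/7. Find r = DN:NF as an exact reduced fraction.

Choose coordinates A = (0, 0), F = (1, 0), Z = (0, 1), D = (-2, 4).
1. L lies on line FA with FL:LA = 5:2 ⇒ L = (2/7, 0)
2. With DN:NF = r, write λ = r/(r+1) so N = D + λ·(F−D); N is affine-linear in λ
3. H lies on line NL with NH:HL = 5:2 ⇒ H is an affine combination of earlier points and hence also affine-linear in λ
4. E is the midpoint of NL ⇒ E is an affine combination of earlier points and hence also affine-linear in λ
5. G is the midpoint of ZE ⇒ G is an affine combination of earlier points and hence also affine-linear in λ
Every point depending on N is an affine combination of N and λ-independent points, so each such coordinate is linear in λ; the λ² term in each signed area is a multiple of (F−D)×(F−D) = 0, so 2·[NDH] and 2·[HGL] are each linear in λ. Evaluating at λ=0 and λ=1:
  2·[NDH] = 100/49·λ,   2·[HGL] = 13/49·λ − 8/49
So [NDH]:[HGL] = (100/49·λ) / (13/49·λ − 8/49). Setting this equal to 300/7:
  100/49·λ = 300/7·(13/49·λ − 8/49)  ⇒  λ = 3/4
Then r = λ/(1−λ) = (3/4)/(1/4) = 3. Check: with r = 3, N = (1/4, 1) and [NDH]:[HGL] = 300/7 as required.

r = 3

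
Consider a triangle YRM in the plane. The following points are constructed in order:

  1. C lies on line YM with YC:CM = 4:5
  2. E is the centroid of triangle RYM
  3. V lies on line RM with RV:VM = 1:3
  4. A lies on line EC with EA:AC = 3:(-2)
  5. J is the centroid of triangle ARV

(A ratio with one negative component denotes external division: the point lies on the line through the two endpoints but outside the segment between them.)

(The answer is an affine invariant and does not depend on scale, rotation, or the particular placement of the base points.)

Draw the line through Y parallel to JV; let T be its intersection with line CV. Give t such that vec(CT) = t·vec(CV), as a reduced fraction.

Assign Y = (0, 0), R = (1, 0), M = (0, 1) — the answer is frame-independent, so this choice is without loss of generality.
1. C lies on line YM with YC:CM = 4:5 ⇒ C = (0, 4/9)
2. E is the centroid of triangle RYM ⇒ E = (1/3, 1/3)
3. V lies on line RM with RV:VM = 1:3 ⇒ V = (3/4, 1/4)
4. A lies on line EC with EA:AC = 3:(-2) ⇒ A = (-2/3, 2/3)
5. J is the centroid of triangle ARV ⇒ J = (13/36, 11/36)
through Y parallel to JV: direction (7/18, -1/18); meets CV at T = (42/11, -6/11)
T = C + t·(V−C) with t = 56/11

t = 56/11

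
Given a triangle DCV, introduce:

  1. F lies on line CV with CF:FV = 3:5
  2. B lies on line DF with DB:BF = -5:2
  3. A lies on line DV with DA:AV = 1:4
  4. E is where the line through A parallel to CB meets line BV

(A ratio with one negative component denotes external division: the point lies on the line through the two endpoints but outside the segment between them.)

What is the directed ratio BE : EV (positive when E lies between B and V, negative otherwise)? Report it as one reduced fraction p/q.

Choose coordinates D = (0, 0), C = (1, 0), V = (0, 1).
1. F lies on line CV with CF:FV = 3:5 ⇒ F = (5/8, 3/8)
2. B lies on line DF with DB:BF = -5:2 ⇒ B = (25/24, 5/8)
3. A lies on line DV with DA:AV = 1:4 ⇒ A = (0, 1/5)
4. E is where the line through A parallel to CB meets line BV ⇒ E = (5/96, 157/160)
E = B + t·(V−B) with t = 19/20, so BE:EV = t:(1−t) = 19/20:1/20

BE:EV = 19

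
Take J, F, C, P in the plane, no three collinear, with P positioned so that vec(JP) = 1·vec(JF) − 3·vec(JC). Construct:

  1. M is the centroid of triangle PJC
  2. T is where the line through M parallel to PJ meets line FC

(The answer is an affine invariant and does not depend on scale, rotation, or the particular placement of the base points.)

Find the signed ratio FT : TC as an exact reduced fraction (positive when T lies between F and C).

Choose coordinates J = (0, 0), F = (1, 0), C = (0, 1), P = (1, -3).
1. M is the centroid of triangle PJC ⇒ M = (1/3, -2/3)
2. T is where the line through M parallel to PJ meets line FC ⇒ T = (-1/3, 4/3)
T = F + t·(C−F) with t = 4/3, so FT:TC = t:(1−t) = 4/3:-1/3

FT:TC = -4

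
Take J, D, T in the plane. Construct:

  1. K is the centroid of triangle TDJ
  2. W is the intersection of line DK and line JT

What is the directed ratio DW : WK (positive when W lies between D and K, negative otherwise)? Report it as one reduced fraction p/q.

Set J = (0, 0), D = (1, 0), T = (0, 1); any affine frame gives the same invariant.
1. K is the centroid of triangle TDJ ⇒ K = (1/3, 1/3)
2. W is the intersection of line DK and line JT ⇒ W = (0, 1/2)
W = D + t·(K−D) with t = 3/2, so DW:WK = t:(1−t) = 3/2:-1/2

DW:WK = -3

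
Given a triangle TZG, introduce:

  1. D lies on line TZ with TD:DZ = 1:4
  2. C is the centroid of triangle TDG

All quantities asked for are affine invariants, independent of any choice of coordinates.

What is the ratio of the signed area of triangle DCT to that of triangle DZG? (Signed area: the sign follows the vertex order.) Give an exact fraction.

Work in coordinates with T = (0, 0), Z = (1, 0), G = (0, 1).
1. D lies on line TZ with TD:DZ = 1:4 ⇒ D = (1/5, 0)
2. C is the centroid of triangle TDG ⇒ C = (1/15, 1/3)
2·[DCT] = 1/15, 2·[DZG] = 4/5
[DCT]:[DZG] = 1/15:4/5 = 1/12

[DCT]:[DZG] = 1/12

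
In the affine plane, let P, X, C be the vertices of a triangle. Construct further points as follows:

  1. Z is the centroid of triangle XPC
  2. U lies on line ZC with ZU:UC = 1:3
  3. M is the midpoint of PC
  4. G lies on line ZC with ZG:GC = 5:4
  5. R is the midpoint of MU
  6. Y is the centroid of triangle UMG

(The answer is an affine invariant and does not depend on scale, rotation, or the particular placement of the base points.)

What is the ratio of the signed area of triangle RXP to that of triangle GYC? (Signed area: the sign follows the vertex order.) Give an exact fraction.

[RXP]:[GYC] = 81/4

Set P = (0, 0), X = (1, 0), C = (0, 1); any affine frame gives the same invariant.
1. Z is the centroid of triangle XPC ⇒ Z = (1/3, 1/3)
2. U lies on line ZC with ZU:UC = 1:3 ⇒ U = (1/4, 1/2)
3. M is the midpoint of PC ⇒ M = (0, 1/2)
4. G lies on line ZC with ZG:GC = 5:4 ⇒ G = (4/27, 19/27)
5. R is the midpoint of MU ⇒ R = (1/8, 1/2)
6. Y is the centroid of triangle UMG ⇒ Y = (43/324, 46/81)
2·[RXP] = -1/2, 2·[GYC] = -2/81
[RXP]:[GYC] = -1/2:-2/81 = 81/4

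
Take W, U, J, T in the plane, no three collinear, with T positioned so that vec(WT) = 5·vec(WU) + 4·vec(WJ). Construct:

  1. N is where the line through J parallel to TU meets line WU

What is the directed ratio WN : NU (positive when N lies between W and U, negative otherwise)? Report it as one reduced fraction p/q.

WN:NU = -1/2

Assign W = (0, 0), U = (1, 0), J = (0, 1), T = (5, 4) — the answer is frame-independent, so this choice is without loss of generality.
1. N is where the line through J parallel to TU meets line WU ⇒ N = (-1, 0)
N = W + t·(U−W) with t = -1, so WN:NU = t:(1−t) = -1:2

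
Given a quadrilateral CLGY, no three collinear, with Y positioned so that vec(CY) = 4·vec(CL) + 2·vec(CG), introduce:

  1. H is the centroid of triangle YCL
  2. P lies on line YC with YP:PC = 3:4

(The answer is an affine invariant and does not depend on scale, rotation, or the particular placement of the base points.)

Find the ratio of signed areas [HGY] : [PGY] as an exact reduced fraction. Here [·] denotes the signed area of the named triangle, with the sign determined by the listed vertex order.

[HGY]:[PGY] = 7/4

Assign C = (0, 0), L = (1, 0), G = (0, 1), Y = (4, 2) — the answer is frame-independent, so this choice is without loss of generality.
1. H is the centroid of triangle YCL ⇒ H = (5/3, 2/3)
2. P lies on line YC with YP:PC = 3:4 ⇒ P = (16/7, 8/7)
2·[HGY] = -3, 2·[PGY] = -12/7
[HGY]:[PGY] = -3:-12/7 = 7/4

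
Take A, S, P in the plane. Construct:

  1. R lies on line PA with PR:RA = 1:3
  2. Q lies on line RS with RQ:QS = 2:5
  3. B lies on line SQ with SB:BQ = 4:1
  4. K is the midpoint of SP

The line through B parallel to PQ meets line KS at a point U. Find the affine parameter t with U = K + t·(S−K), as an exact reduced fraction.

t = -3/5

Choose coordinates A = (0, 0), S = (1, 0), P = (0, 1).
1. R lies on line PA with PR:RA = 1:3 ⇒ R = (0, 3/4)
2. Q lies on line RS with RQ:QS = 2:5 ⇒ Q = (2/7, 15/28)
3. B lies on line SQ with SB:BQ = 4:1 ⇒ B = (3/7, 3/7)
4. K is the midpoint of SP ⇒ K = (1/2, 1/2)
through B parallel to PQ: direction (2/7, -13/28); meets KS at U = (1/5, 4/5)
U = K + t·(S−K) with t = -3/5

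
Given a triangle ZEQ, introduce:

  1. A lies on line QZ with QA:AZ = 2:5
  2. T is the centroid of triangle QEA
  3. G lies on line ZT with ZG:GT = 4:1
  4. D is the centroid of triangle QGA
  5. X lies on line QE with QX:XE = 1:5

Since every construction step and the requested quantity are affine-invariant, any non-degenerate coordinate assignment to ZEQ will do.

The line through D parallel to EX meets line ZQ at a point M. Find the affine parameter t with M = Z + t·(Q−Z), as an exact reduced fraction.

Choose coordinates Z = (0, 0), E = (1, 0), Q = (0, 1).
1. A lies on line QZ with QA:AZ = 2:5 ⇒ A = (0, 5/7)
2. T is the centroid of triangle QEA ⇒ T = (1/3, 4/7)
3. G lies on line ZT with ZG:GT = 4:1 ⇒ G = (4/15, 16/35)
4. D is the centroid of triangle QGA ⇒ D = (4/45, 76/105)
5. X lies on line QE with QX:XE = 1:5 ⇒ X = (1/6, 5/6)
through D parallel to EX: direction (-5/6, 5/6); meets ZQ at M = (0, 256/315)
M = Z + t·(Q−Z) with t = 256/315

t = 256/315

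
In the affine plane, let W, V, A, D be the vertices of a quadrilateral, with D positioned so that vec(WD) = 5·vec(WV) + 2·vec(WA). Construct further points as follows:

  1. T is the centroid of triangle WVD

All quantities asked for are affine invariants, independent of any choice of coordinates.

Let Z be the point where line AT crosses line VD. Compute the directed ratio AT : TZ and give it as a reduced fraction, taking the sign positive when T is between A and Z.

AT:TZ = 8

Set W = (0, 0), V = (1, 0), A = (0, 1), D = (5, 2); any affine frame gives the same invariant.
1. T is the centroid of triangle WVD ⇒ T = (2, 2/3)
line AT meets VD at Z = (9/4, 5/8)
T = A + t·(Z−A) with t = 8/9, so AT:TZ = 8/9:1/9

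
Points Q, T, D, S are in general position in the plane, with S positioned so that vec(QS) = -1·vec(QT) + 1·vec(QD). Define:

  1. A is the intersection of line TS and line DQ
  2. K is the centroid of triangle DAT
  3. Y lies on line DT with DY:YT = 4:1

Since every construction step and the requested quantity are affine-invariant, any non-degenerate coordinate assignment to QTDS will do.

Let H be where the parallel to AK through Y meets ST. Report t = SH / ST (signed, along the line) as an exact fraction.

Set Q = (0, 0), T = (1, 0), D = (0, 1), S = (-1, 1); any affine frame gives the same invariant.
1. A is the intersection of line TS and line DQ ⇒ A = (0, 1/2)
2. K is the centroid of triangle DAT ⇒ K = (1/3, 1/2)
3. Y lies on line DT with DY:YT = 4:1 ⇒ Y = (4/5, 1/5)
through Y parallel to AK: direction (1/3, 0); meets ST at H = (3/5, 1/5)
H = S + t·(T−S) with t = 4/5

t = 4/5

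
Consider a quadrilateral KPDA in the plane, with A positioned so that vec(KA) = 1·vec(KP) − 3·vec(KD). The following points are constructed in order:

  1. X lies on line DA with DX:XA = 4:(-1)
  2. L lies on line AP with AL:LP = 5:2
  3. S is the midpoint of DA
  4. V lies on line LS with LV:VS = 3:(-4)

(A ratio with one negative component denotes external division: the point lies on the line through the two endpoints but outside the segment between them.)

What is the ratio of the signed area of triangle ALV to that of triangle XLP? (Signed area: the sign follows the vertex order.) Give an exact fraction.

[ALV]:[XLP] = 45/4

Choose coordinates K = (0, 0), P = (1, 0), D = (0, 1), A = (1, -3).
1. X lies on line DA with DX:XA = 4:(-1) ⇒ X = (4/3, -13/3)
2. L lies on line AP with AL:LP = 5:2 ⇒ L = (1, -6/7)
3. S is the midpoint of DA ⇒ S = (1/2, -1)
4. V lies on line LS with LV:VS = 3:(-4) ⇒ V = (5/2, -3/7)
2·[ALV] = -45/14, 2·[XLP] = -2/7
[ALV]:[XLP] = -45/14:-2/7 = 45/4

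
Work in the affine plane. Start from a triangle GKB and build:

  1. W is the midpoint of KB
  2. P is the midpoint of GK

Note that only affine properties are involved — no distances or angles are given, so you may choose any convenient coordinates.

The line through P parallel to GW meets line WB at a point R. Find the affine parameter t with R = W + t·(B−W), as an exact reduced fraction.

t = -1/2

Assign G = (0, 0), K = (1, 0), B = (0, 1) — the answer is frame-independent, so this choice is without loss of generality.
1. W is the midpoint of KB ⇒ W = (1/2, 1/2)
2. P is the midpoint of GK ⇒ P = (1/2, 0)
through P parallel to GW: direction (1/2, 1/2); meets WB at R = (3/4, 1/4)
R = W + t·(B−W) with t = -1/2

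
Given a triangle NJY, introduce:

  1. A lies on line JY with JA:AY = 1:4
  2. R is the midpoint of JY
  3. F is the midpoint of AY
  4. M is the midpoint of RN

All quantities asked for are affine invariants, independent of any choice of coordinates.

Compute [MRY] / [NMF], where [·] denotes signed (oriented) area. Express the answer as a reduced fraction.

[MRY]:[NMF] = 5

Choose coordinates N = (0, 0), J = (1, 0), Y = (0, 1).
1. A lies on line JY with JA:AY = 1:4 ⇒ A = (4/5, 1/5)
2. R is the midpoint of JY ⇒ R = (1/2, 1/2)
3. F is the midpoint of AY ⇒ F = (2/5, 3/5)
4. M is the midpoint of RN ⇒ M = (1/4, 1/4)
2·[MRY] = 1/4, 2·[NMF] = 1/20
[MRY]:[NMF] = 1/4:1/20 = 5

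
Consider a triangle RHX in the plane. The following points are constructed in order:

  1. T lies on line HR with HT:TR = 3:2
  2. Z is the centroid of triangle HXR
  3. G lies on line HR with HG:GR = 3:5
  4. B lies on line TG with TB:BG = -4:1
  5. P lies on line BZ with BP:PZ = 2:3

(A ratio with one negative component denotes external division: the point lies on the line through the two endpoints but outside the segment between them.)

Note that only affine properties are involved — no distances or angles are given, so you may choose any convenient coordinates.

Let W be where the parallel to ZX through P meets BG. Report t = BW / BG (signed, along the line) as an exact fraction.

t = 16/15

Assign R = (0, 0), H = (1, 0), X = (0, 1) — the answer is frame-independent, so this choice is without loss of generality.
1. T lies on line HR with HT:TR = 3:2 ⇒ T = (2/5, 0)
2. Z is the centroid of triangle HXR ⇒ Z = (1/3, 1/3)
3. G lies on line HR with HG:GR = 3:5 ⇒ G = (5/8, 0)
4. B lies on line TG with TB:BG = -4:1 ⇒ B = (7/10, 0)
5. P lies on line BZ with BP:PZ = 2:3 ⇒ P = (83/150, 2/15)
through P parallel to ZX: direction (-1/3, 2/3); meets BG at W = (31/50, 0)
W = B + t·(G−B) with t = 16/15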